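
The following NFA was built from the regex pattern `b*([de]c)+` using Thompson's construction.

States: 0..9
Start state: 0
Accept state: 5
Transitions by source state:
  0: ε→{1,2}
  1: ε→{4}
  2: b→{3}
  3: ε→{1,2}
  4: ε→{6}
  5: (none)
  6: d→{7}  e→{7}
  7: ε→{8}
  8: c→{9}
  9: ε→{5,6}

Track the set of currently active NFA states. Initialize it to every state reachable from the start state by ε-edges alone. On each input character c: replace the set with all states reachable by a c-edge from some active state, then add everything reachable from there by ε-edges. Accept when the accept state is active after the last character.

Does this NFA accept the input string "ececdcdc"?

Answer: ACCEPT

Derivation:
start: ε-closure({0}) = {0,1,2,4,6}
'e' @ 1: {7,8}
'c' @ 2: {5,6,9}  (accept∈set)
'e' @ 3: {7,8}
'c' @ 4: {5,6,9}  (accept∈set)
'd' @ 5: {7,8}
'c' @ 6: {5,6,9}  (accept∈set)
'd' @ 7: {7,8}
'c' @ 8: {5,6,9}  (accept∈set)
end set {5,6,9} — state 5 in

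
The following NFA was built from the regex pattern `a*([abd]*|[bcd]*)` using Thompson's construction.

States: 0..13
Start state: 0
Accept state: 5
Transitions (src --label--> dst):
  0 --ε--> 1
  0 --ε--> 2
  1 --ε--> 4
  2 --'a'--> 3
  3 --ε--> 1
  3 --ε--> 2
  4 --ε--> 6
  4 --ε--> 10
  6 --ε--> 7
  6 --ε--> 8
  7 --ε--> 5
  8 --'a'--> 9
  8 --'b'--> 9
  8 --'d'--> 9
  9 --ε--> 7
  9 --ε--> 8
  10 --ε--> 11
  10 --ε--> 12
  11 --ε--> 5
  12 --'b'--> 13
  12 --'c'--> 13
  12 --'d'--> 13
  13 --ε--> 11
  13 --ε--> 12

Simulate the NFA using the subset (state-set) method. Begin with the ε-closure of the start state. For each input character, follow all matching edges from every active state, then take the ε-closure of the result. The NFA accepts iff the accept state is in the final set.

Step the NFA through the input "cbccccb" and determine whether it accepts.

start: ε-closure({0}) = {0,1,2,4,5,6,7,8,10,11,12}
'c' @ 1: {5,11,12,13}  [accepting]
'b' @ 2: {5,11,12,13}  [accepting]
'c' @ 3: {5,11,12,13}  [accepting]
'c' @ 4: {5,11,12,13}  [accepting]
'c' @ 5: {5,11,12,13}  [accepting]
'c' @ 6: {5,11,12,13}  [accepting]
'b' @ 7: {5,11,12,13}  [accepting]
after full input: {5,11,12,13}  (accept=5 in)

Answer: ACCEPT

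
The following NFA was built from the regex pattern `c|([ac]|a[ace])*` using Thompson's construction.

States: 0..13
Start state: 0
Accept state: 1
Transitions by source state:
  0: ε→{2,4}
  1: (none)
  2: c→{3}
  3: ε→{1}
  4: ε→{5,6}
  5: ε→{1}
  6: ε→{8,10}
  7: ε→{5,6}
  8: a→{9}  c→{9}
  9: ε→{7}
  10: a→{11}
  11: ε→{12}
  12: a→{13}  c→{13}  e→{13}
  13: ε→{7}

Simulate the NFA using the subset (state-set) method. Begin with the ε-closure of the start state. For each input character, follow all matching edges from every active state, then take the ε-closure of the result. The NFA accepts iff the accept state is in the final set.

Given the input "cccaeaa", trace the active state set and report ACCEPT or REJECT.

Answer: ACCEPT

Trace:
S₀ = ε-closure({0}) = {0,1,2,4,5,6,8,10}
'c' @ 1: {1,3,5,6,7,8,9,10}  ✓accept
'c' @ 2: {1,5,6,7,8,9,10}  ✓accept
'c' @ 3: {1,5,6,7,8,9,10}  ✓accept
'a' @ 4: {1,5,6,7,8,9,10,11,12}  ✓accept
'e' @ 5: {1,5,6,7,8,10,13}  ✓accept
'a' @ 6: {1,5,6,7,8,9,10,11,12}  ✓accept
'a' @ 7: {1,5,6,7,8,9,10,11,12,13}  ✓accept
final: {1,5,6,7,8,9,10,11,12,13}; accept 1 in set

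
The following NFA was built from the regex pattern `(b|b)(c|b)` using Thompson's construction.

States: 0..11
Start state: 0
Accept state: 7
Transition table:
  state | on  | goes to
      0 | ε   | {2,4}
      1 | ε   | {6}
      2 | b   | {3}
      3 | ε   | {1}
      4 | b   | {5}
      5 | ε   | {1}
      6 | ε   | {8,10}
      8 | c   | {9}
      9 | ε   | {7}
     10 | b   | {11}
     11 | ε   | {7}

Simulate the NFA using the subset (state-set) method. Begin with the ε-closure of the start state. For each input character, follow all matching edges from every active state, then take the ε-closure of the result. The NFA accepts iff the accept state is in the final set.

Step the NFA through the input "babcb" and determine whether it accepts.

start: ε-closure({0}) = {0,2,4}
'b' @ 1: {1,3,5,6,8,10}
'a' @ 2: {}  — state set empty
rest 'bcb' ignored (set empty)
after full input: {}  (accept=7 not in)

Answer: REJECT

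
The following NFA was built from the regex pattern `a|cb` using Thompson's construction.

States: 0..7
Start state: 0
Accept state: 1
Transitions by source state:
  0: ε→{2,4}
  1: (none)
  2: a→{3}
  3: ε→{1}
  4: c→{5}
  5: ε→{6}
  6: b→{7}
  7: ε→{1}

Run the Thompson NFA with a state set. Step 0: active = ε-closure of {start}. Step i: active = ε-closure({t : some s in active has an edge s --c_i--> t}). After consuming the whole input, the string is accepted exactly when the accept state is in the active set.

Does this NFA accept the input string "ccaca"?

Answer: REJECT

Trace:
start: ε-closure({0}) = {0,2,4}
'c' @ 1: {5,6}
'c' @ 2: {}  — dead — no transitions
rest 'aca' ignored (set empty)
final: {}; accept 1 not in set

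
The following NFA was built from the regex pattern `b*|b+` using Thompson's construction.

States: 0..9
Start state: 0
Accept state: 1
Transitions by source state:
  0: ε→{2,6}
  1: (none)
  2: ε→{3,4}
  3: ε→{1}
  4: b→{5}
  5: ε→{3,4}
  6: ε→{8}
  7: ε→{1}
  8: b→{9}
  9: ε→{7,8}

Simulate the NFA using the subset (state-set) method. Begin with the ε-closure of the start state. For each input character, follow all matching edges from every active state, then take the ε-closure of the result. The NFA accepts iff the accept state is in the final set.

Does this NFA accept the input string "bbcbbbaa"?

S₀ = ε-closure({0}) = {0,1,2,3,4,6,8}
'b' @ 1: {1,3,4,5,7,8,9}  (accept∈set)
'b' @ 2: {1,3,4,5,7,8,9}  (accept∈set)
'c' @ 3: {}  — dead — no transitions
rest 'bbbaa' ignored (set empty)
after full input: {}  (accept=1 not in)

Answer: REJECT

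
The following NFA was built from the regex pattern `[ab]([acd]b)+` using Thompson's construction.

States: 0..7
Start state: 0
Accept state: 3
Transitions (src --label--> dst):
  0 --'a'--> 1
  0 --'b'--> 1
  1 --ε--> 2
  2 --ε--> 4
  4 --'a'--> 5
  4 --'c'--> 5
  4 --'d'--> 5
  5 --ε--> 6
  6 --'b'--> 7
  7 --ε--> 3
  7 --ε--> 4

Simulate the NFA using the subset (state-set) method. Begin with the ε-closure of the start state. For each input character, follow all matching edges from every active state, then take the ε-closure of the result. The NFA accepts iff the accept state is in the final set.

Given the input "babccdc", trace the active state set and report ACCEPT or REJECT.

Answer: REJECT

Trace:
initial (ε-close {0}): {0}
'b' @ 1: {1,2,4}
'a' @ 2: {5,6}
'b' @ 3: {3,4,7}  ✓accept
'c' @ 4: {5,6}
'c' @ 5: {}  — dead — no transitions
rest 'dc' ignored (set empty)
after full input: {}  (accept=3 not in)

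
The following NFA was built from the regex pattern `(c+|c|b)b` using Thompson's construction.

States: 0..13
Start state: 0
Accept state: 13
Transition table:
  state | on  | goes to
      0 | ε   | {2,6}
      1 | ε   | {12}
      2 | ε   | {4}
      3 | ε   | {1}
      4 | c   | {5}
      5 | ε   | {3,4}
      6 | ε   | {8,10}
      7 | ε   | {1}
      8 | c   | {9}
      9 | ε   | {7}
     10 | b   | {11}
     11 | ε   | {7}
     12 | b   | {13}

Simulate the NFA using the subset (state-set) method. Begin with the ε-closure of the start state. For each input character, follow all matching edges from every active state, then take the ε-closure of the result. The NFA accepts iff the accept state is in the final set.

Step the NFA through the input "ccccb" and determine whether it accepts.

Answer: ACCEPT

Steps:
initial (ε-close {0}): {0,2,4,6,8,10}
'c' @ 1: {1,3,4,5,7,9,12}
'c' @ 2: {1,3,4,5,12}
'c' @ 3: {1,3,4,5,12}
'c' @ 4: {1,3,4,5,12}
'b' @ 5: {13}  [accepting]
after full input: {13}  (accept=13 in)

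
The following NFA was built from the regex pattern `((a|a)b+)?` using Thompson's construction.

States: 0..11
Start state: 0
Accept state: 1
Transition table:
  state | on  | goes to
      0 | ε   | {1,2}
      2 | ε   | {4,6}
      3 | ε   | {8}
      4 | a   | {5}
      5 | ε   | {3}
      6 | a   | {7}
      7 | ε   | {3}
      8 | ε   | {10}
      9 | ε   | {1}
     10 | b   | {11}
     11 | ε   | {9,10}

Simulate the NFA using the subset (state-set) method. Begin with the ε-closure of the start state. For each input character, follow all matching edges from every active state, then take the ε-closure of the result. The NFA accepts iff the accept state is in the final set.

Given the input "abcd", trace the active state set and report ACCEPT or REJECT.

start: ε-closure({0}) = {0,1,2,4,6}
'a' @ 1: {3,5,7,8,10}
'b' @ 2: {1,9,10,11}  [accepting]
'c' @ 3: {}  — no active states
rest 'd' ignored (set empty)
end set {} — state 1 not in

Answer: REJECT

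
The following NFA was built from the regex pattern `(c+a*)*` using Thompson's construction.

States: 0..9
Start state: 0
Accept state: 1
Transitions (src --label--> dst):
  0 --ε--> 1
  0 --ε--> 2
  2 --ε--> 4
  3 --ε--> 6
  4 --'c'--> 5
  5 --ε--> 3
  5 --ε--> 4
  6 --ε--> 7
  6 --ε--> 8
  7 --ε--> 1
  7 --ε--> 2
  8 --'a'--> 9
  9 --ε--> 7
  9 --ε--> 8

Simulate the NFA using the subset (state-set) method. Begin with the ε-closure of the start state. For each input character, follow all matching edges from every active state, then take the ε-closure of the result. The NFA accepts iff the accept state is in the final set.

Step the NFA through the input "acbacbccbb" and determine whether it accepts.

S₀ = ε-closure({0}) = {0,1,2,4}
'a' @ 1: {}  — dead — no transitions
rest 'cbacbccbb' ignored (set empty)
after full input: {}  (accept=1 not in)

Answer: REJECT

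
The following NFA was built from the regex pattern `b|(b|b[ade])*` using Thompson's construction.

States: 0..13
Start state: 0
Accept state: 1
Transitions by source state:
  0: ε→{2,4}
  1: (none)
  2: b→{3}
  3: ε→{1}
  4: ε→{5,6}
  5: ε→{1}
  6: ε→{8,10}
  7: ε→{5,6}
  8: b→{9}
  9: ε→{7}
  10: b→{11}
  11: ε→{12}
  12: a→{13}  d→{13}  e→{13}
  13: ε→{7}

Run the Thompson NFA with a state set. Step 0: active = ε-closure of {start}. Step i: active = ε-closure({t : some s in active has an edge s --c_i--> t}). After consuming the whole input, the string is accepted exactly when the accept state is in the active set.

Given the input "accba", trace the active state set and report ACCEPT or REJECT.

start: ε-closure({0}) = {0,1,2,4,5,6,8,10}
'a' @ 1: {}  — dead — no transitions
rest 'ccba' ignored (set empty)
end set {} — state 1 not in

Answer: REJECT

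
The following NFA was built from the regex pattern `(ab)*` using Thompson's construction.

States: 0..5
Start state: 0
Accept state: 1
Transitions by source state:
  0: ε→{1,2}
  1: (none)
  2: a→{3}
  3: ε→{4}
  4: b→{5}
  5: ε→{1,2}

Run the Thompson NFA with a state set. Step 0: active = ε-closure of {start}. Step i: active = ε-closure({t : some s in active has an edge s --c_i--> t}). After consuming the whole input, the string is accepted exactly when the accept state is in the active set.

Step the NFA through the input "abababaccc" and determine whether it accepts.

Answer: REJECT

Derivation:
S₀ = ε-closure({0}) = {0,1,2}
'a' @ 1: {3,4}
'b' @ 2: {1,2,5}  ✓accept
'a' @ 3: {3,4}
'b' @ 4: {1,2,5}  ✓accept
'a' @ 5: {3,4}
'b' @ 6: {1,2,5}  ✓accept
'a' @ 7: {3,4}
'c' @ 8: {}  — state set empty
rest 'cc' ignored (set empty)
final: {}; accept 1 not in set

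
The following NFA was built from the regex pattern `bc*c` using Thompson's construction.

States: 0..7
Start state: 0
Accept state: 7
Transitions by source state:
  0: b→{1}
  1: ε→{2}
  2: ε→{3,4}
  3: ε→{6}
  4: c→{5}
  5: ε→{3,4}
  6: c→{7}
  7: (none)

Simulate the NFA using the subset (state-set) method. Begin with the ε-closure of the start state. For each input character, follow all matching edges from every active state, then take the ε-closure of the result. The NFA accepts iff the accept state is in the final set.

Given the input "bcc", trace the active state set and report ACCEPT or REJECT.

start: ε-closure({0}) = {0}
'b' @ 1: {1,2,3,4,6}
'c' @ 2: {3,4,5,6,7}  (accept∈set)
'c' @ 3: {3,4,5,6,7}  (accept∈set)
end set {3,4,5,6,7} — state 7 in

Answer: ACCEPT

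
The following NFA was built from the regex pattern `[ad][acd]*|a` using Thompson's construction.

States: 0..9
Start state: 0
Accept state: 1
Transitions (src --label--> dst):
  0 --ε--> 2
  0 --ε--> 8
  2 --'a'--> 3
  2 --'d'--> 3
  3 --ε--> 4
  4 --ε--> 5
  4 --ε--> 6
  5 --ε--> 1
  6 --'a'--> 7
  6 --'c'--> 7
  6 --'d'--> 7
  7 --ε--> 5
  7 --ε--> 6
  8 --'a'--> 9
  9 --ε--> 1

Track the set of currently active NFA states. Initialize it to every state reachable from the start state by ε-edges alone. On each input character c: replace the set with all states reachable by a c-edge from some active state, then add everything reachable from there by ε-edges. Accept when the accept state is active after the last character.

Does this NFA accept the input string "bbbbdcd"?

S₀ = ε-closure({0}) = {0,2,8}
'b' @ 1: {}  — state set empty
rest 'bbbdcd' ignored (set empty)
end set {} — state 1 not in

Answer: REJECT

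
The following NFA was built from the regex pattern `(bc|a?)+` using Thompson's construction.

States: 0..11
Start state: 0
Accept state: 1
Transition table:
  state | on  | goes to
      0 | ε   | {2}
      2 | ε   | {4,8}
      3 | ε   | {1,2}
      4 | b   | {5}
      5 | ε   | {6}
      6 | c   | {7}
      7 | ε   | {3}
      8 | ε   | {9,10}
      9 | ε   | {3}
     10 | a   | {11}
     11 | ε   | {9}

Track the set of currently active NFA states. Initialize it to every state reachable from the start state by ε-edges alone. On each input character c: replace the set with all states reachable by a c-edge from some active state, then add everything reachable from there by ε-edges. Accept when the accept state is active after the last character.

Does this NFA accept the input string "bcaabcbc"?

S₀ = ε-closure({0}) = {0,1,2,3,4,8,9,10}
'b' @ 1: {5,6}
'c' @ 2: {1,2,3,4,7,8,9,10}  ✓accept
'a' @ 3: {1,2,3,4,8,9,10,11}  ✓accept
'a' @ 4: {1,2,3,4,8,9,10,11}  ✓accept
'b' @ 5: {5,6}
'c' @ 6: {1,2,3,4,7,8,9,10}  ✓accept
'b' @ 7: {5,6}
'c' @ 8: {1,2,3,4,7,8,9,10}  ✓accept
after full input: {1,2,3,4,7,8,9,10}  (accept=1 in)

Answer: ACCEPT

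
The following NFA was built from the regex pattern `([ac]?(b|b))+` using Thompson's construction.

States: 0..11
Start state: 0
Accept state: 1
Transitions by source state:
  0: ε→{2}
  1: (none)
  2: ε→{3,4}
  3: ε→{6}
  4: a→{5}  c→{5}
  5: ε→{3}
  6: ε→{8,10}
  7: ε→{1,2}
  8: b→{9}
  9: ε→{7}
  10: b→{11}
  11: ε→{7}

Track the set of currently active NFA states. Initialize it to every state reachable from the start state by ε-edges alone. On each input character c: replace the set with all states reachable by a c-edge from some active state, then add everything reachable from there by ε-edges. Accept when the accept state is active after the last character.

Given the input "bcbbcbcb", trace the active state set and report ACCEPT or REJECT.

Answer: ACCEPT

Trace:
S₀ = ε-closure({0}) = {0,2,3,4,6,8,10}
'b' @ 1: {1,2,3,4,6,7,8,9,10,11}  (accept∈set)
'c' @ 2: {3,5,6,8,10}
'b' @ 3: {1,2,3,4,6,7,8,9,10,11}  (accept∈set)
'b' @ 4: {1,2,3,4,6,7,8,9,10,11}  (accept∈set)
'c' @ 5: {3,5,6,8,10}
'b' @ 6: {1,2,3,4,6,7,8,9,10,11}  (accept∈set)
'c' @ 7: {3,5,6,8,10}
'b' @ 8: {1,2,3,4,6,7,8,9,10,11}  (accept∈set)
final: {1,2,3,4,6,7,8,9,10,11}; accept 1 in set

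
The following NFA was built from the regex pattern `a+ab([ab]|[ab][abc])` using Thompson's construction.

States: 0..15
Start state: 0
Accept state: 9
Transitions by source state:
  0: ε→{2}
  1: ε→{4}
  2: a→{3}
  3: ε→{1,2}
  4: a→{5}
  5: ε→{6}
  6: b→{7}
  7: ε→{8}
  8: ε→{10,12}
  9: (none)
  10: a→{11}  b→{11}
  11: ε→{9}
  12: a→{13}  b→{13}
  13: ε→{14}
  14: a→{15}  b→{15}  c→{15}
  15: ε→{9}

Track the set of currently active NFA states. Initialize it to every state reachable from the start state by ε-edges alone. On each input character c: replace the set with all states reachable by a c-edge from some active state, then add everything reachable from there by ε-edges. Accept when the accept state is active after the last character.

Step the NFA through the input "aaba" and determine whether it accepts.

S₀ = ε-closure({0}) = {0,2}
'a' @ 1: {1,2,3,4}
'a' @ 2: {1,2,3,4,5,6}
'b' @ 3: {7,8,10,12}
'a' @ 4: {9,11,13,14}  (accept∈set)
after full input: {9,11,13,14}  (accept=9 in)

Answer: ACCEPT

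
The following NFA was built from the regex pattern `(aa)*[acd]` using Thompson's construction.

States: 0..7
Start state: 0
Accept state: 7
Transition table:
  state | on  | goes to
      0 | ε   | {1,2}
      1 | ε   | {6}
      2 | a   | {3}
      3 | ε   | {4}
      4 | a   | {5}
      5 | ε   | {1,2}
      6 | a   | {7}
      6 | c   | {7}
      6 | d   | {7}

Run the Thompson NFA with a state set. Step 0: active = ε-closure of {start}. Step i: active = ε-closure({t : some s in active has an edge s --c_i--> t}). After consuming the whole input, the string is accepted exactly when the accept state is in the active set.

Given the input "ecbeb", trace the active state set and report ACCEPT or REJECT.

initial (ε-close {0}): {0,1,2,6}
'e' @ 1: {}  — dead — no transitions
rest 'cbeb' ignored (set empty)
end set {} — state 7 not in

Answer: REJECT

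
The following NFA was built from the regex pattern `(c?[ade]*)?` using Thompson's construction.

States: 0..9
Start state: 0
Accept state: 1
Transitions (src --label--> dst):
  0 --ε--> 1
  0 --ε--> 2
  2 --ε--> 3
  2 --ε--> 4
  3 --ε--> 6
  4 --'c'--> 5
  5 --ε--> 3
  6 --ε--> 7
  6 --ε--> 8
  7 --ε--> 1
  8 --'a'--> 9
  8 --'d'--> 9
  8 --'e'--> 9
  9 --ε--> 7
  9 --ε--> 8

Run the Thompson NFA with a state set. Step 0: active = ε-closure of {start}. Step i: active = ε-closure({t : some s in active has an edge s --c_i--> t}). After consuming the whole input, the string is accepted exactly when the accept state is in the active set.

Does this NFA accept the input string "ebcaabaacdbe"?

S₀ = ε-closure({0}) = {0,1,2,3,4,6,7,8}
'e' @ 1: {1,7,8,9}  [accepting]
'b' @ 2: {}  — no active states
rest 'caabaacdbe' ignored (set empty)
end set {} — state 1 not in

Answer: REJECT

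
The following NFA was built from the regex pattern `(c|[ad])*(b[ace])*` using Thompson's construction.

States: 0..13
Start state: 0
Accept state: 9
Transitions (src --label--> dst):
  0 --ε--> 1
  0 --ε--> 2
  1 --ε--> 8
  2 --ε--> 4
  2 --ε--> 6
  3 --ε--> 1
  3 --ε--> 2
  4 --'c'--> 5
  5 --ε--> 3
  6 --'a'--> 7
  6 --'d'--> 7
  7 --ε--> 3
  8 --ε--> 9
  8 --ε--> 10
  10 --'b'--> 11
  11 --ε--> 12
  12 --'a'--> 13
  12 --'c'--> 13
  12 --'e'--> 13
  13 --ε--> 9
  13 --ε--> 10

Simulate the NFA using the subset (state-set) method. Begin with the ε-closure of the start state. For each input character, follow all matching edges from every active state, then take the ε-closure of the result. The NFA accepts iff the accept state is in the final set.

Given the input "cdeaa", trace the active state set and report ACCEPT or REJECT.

Answer: REJECT

Trace:
S₀ = ε-closure({0}) = {0,1,2,4,6,8,9,10}
'c' @ 1: {1,2,3,4,5,6,8,9,10}  ✓accept
'd' @ 2: {1,2,3,4,6,7,8,9,10}  ✓accept
'e' @ 3: {}  — dead — no transitions
rest 'aa' ignored (set empty)
end set {} — state 9 not in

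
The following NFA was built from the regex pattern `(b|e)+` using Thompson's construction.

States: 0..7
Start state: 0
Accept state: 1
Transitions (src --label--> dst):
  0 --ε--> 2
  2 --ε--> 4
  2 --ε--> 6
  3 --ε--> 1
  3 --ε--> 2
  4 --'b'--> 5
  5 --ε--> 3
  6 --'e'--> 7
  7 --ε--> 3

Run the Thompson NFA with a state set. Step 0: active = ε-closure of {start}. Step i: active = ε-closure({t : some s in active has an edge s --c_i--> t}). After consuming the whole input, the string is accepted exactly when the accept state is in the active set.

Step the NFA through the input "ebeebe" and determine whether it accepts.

S₀ = ε-closure({0}) = {0,2,4,6}
'e' @ 1: {1,2,3,4,6,7}  [accepting]
'b' @ 2: {1,2,3,4,5,6}  [accepting]
'e' @ 3: {1,2,3,4,6,7}  [accepting]
'e' @ 4: {1,2,3,4,6,7}  [accepting]
'b' @ 5: {1,2,3,4,5,6}  [accepting]
'e' @ 6: {1,2,3,4,6,7}  [accepting]
after full input: {1,2,3,4,6,7}  (accept=1 in)

Answer: ACCEPT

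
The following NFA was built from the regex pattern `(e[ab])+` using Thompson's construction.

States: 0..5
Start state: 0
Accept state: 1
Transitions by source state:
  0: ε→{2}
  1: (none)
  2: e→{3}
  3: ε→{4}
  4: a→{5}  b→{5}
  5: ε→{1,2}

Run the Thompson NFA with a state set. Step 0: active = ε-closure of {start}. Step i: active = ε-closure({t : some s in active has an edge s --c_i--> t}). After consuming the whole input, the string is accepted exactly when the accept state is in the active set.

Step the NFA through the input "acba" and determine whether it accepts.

Answer: REJECT

Steps:
S₀ = ε-closure({0}) = {0,2}
'a' @ 1: {}  — state set empty
rest 'cba' ignored (set empty)
final: {}; accept 1 not in set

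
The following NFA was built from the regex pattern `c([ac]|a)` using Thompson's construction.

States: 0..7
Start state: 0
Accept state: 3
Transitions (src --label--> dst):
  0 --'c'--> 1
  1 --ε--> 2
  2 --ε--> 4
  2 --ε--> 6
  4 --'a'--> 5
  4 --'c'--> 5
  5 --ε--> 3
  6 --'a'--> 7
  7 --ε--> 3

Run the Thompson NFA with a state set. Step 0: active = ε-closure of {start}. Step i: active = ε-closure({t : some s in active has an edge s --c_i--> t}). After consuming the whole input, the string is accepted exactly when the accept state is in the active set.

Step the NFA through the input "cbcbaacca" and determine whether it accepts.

start: ε-closure({0}) = {0}
'c' @ 1: {1,2,4,6}
'b' @ 2: {}  — no active states
rest 'cbaacca' ignored (set empty)
after full input: {}  (accept=3 not in)

Answer: REJECT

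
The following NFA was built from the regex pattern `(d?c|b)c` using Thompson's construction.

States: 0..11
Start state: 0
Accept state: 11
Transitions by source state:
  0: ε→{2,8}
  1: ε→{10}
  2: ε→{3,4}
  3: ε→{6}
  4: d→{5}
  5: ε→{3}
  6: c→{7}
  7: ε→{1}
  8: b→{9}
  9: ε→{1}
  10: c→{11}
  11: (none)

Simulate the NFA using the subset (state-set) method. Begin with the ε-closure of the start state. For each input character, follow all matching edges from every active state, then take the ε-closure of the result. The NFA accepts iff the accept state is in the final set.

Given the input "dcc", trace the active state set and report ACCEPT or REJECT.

Answer: ACCEPT

Steps:
start: ε-closure({0}) = {0,2,3,4,6,8}
'd' @ 1: {3,5,6}
'c' @ 2: {1,7,10}
'c' @ 3: {11}  (accept∈set)
end set {11} — state 11 in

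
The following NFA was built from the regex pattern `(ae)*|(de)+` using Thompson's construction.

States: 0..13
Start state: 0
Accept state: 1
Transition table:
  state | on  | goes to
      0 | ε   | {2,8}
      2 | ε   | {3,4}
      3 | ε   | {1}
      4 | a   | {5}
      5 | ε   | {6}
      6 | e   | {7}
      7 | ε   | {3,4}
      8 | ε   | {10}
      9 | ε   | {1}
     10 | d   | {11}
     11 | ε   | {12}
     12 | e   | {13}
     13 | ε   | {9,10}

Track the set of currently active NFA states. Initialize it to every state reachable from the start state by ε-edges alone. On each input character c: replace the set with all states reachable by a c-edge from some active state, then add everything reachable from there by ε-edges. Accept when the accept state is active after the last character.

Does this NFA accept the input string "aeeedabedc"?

start: ε-closure({0}) = {0,1,2,3,4,8,10}
'a' @ 1: {5,6}
'e' @ 2: {1,3,4,7}  [accepting]
'e' @ 3: {}  — dead — no transitions
rest 'edabedc' ignored (set empty)
end set {} — state 1 not in

Answer: REJECT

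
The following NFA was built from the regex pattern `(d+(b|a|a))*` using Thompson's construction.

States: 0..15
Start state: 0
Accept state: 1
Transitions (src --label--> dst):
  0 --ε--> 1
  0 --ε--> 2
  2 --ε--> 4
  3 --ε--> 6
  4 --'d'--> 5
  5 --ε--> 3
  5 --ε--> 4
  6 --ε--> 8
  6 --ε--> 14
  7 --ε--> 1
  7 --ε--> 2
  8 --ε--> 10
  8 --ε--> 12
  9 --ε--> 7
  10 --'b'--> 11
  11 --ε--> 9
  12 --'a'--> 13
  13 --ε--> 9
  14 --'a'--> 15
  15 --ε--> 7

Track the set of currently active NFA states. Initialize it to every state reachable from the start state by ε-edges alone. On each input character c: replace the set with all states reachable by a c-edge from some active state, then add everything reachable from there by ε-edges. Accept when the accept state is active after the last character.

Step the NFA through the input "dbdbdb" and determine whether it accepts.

initial (ε-close {0}): {0,1,2,4}
'd' @ 1: {3,4,5,6,8,10,12,14}
'b' @ 2: {1,2,4,7,9,11}  ✓accept
'd' @ 3: {3,4,5,6,8,10,12,14}
'b' @ 4: {1,2,4,7,9,11}  ✓accept
'd' @ 5: {3,4,5,6,8,10,12,14}
'b' @ 6: {1,2,4,7,9,11}  ✓accept
final: {1,2,4,7,9,11}; accept 1 in set

Answer: ACCEPT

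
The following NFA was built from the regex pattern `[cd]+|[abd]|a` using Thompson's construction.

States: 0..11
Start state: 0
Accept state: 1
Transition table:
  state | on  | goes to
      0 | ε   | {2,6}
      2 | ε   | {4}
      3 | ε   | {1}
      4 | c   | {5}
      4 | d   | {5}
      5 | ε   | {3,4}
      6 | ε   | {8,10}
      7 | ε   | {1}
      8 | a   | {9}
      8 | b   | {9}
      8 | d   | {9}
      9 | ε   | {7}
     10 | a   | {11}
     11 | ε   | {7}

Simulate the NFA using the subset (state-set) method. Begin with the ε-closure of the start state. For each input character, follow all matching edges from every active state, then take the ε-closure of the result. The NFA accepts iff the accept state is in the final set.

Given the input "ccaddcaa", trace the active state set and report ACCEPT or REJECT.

Answer: REJECT

Trace:
S₀ = ε-closure({0}) = {0,2,4,6,8,10}
'c' @ 1: {1,3,4,5}  (accept∈set)
'c' @ 2: {1,3,4,5}  (accept∈set)
'a' @ 3: {}  — state set empty
rest 'ddcaa' ignored (set empty)
final: {}; accept 1 not in set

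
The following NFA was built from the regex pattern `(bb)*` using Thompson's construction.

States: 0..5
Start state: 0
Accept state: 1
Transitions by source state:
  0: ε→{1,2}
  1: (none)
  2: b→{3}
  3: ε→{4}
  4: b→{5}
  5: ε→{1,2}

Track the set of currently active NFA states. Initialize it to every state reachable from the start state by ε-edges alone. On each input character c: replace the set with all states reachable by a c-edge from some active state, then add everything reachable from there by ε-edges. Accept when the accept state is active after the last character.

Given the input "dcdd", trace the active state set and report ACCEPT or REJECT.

initial (ε-close {0}): {0,1,2}
'd' @ 1: {}  — dead — no transitions
rest 'cdd' ignored (set empty)
end set {} — state 1 not in

Answer: REJECT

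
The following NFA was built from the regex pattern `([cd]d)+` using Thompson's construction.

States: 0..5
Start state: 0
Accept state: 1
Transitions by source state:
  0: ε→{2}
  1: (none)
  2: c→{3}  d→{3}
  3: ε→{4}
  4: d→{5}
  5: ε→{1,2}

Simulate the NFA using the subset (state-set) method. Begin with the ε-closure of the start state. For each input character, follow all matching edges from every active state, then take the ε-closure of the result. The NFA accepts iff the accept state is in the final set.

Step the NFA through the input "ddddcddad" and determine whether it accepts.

Answer: REJECT

Derivation:
start: ε-closure({0}) = {0,2}
'd' @ 1: {3,4}
'd' @ 2: {1,2,5}  [accepting]
'd' @ 3: {3,4}
'd' @ 4: {1,2,5}  [accepting]
'c' @ 5: {3,4}
'd' @ 6: {1,2,5}  [accepting]
'd' @ 7: {3,4}
'a' @ 8: {}  — no active states
rest 'd' ignored (set empty)
final: {}; accept 1 not in set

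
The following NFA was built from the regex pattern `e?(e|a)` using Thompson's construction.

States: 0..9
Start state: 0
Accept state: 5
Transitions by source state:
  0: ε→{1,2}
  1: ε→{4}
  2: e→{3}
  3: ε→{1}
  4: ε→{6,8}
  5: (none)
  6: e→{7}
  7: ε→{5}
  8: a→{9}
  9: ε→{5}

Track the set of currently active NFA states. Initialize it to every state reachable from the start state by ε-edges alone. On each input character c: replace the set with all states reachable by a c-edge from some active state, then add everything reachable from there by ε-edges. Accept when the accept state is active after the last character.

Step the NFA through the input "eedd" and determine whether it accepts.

Answer: REJECT

Derivation:
start: ε-closure({0}) = {0,1,2,4,6,8}
'e' @ 1: {1,3,4,5,6,7,8}  ✓accept
'e' @ 2: {5,7}  ✓accept
'd' @ 3: {}  — no active states
rest 'd' ignored (set empty)
after full input: {}  (accept=5 not in)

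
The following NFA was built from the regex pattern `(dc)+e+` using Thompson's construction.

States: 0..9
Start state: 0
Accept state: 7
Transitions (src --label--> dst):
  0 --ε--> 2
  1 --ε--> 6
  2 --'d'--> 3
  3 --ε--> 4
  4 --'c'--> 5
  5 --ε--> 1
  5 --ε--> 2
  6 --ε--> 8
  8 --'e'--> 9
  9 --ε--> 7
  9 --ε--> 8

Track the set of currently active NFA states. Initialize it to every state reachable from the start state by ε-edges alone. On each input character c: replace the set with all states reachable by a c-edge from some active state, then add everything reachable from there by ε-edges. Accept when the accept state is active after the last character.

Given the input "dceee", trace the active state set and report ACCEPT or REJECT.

initial (ε-close {0}): {0,2}
'd' @ 1: {3,4}
'c' @ 2: {1,2,5,6,8}
'e' @ 3: {7,8,9}  (accept∈set)
'e' @ 4: {7,8,9}  (accept∈set)
'e' @ 5: {7,8,9}  (accept∈set)
after full input: {7,8,9}  (accept=7 in)

Answer: ACCEPT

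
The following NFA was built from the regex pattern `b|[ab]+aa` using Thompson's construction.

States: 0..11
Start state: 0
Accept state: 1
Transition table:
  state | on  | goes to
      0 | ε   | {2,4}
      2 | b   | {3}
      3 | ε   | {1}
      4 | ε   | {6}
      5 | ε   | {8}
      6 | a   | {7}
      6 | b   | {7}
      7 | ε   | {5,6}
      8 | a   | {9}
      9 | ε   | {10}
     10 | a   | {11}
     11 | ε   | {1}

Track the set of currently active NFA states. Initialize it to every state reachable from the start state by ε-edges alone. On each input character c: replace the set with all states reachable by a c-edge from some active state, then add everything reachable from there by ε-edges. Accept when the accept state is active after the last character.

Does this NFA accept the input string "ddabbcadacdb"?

start: ε-closure({0}) = {0,2,4,6}
'd' @ 1: {}  — dead — no transitions
rest 'dabbcadacdb' ignored (set empty)
end set {} — state 1 not in

Answer: REJECT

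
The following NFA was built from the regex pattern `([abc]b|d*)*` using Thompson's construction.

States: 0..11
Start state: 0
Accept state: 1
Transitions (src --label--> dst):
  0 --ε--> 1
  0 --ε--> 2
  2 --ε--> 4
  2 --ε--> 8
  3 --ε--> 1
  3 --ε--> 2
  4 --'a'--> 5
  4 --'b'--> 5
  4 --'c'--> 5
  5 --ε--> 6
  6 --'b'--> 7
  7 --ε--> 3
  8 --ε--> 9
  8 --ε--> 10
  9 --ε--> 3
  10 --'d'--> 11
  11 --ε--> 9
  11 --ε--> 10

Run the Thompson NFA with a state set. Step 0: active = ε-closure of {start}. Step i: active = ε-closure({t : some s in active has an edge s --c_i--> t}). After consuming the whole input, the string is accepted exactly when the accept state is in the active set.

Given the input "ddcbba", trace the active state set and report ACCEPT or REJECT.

start: ε-closure({0}) = {0,1,2,3,4,8,9,10}
'd' @ 1: {1,2,3,4,8,9,10,11}  [accepting]
'd' @ 2: {1,2,3,4,8,9,10,11}  [accepting]
'c' @ 3: {5,6}
'b' @ 4: {1,2,3,4,7,8,9,10}  [accepting]
'b' @ 5: {5,6}
'a' @ 6: {}  — no active states
end set {} — state 1 not in

Answer: REJECT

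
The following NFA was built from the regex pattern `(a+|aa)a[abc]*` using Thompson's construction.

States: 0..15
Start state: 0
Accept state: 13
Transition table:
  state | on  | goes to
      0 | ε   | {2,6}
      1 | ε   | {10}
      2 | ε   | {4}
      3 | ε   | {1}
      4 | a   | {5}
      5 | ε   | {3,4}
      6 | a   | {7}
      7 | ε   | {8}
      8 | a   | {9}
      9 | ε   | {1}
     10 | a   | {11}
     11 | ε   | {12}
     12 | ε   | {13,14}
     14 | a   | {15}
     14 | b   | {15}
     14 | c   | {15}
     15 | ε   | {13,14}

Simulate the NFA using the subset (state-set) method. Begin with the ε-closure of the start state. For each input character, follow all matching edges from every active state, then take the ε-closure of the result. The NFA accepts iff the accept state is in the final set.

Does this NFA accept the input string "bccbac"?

S₀ = ε-closure({0}) = {0,2,4,6}
'b' @ 1: {}  — dead — no transitions
rest 'ccbac' ignored (set empty)
after full input: {}  (accept=13 not in)

Answer: REJECT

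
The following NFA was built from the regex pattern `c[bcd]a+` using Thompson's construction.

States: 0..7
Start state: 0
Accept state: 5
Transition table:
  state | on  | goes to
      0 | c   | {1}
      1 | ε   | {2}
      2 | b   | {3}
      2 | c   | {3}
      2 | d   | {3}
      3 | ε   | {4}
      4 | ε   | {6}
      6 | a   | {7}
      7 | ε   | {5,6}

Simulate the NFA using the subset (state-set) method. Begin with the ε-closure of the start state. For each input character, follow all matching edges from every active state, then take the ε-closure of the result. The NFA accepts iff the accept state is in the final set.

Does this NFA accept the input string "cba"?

initial (ε-close {0}): {0}
'c' @ 1: {1,2}
'b' @ 2: {3,4,6}
'a' @ 3: {5,6,7}  ✓accept
after full input: {5,6,7}  (accept=5 in)

Answer: ACCEPT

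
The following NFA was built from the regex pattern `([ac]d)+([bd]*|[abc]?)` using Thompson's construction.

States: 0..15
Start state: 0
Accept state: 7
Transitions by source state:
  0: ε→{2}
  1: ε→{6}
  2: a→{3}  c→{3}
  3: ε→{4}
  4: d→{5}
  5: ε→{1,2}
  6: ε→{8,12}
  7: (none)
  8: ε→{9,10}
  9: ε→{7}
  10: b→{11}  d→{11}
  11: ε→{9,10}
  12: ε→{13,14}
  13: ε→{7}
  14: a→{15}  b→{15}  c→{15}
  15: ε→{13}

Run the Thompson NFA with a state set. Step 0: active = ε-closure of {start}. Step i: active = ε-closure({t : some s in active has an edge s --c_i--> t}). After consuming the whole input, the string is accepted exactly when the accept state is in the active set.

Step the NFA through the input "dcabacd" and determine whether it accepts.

initial (ε-close {0}): {0,2}
'd' @ 1: {}  — dead — no transitions
rest 'cabacd' ignored (set empty)
final: {}; accept 7 not in set

Answer: REJECT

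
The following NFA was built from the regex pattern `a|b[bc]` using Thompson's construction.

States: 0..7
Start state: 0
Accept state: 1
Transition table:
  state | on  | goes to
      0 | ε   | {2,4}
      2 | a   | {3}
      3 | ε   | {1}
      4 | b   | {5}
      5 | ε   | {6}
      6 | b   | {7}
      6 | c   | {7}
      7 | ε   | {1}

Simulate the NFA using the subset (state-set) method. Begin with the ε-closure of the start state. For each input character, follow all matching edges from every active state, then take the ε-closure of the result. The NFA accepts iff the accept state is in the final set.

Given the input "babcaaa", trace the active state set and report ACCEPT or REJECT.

Answer: REJECT

Derivation:
initial (ε-close {0}): {0,2,4}
'b' @ 1: {5,6}
'a' @ 2: {}  — state set empty
rest 'bcaaa' ignored (set empty)
final: {}; accept 1 not in set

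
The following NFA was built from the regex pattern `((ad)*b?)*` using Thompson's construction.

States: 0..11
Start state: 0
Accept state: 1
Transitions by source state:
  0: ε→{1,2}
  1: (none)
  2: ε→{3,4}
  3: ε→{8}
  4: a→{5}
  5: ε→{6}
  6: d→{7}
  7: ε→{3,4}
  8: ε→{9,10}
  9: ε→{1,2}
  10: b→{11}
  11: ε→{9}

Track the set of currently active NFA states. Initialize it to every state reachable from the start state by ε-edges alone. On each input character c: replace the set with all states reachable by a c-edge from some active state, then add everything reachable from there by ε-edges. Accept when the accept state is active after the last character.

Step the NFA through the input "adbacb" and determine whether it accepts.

Answer: REJECT

Derivation:
initial (ε-close {0}): {0,1,2,3,4,8,9,10}
'a' @ 1: {5,6}
'd' @ 2: {1,2,3,4,7,8,9,10}  ✓accept
'b' @ 3: {1,2,3,4,8,9,10,11}  ✓accept
'a' @ 4: {5,6}
'c' @ 5: {}  — no active states
rest 'b' ignored (set empty)
end set {} — state 1 not in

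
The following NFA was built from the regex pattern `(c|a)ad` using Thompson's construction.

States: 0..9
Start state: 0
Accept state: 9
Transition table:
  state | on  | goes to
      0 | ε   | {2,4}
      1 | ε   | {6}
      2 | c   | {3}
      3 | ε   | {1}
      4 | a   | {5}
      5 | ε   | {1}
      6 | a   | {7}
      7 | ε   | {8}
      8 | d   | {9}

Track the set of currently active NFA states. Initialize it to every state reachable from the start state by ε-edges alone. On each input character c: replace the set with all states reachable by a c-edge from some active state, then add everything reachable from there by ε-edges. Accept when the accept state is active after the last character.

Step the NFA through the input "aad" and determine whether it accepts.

start: ε-closure({0}) = {0,2,4}
'a' @ 1: {1,5,6}
'a' @ 2: {7,8}
'd' @ 3: {9}  [accepting]
after full input: {9}  (accept=9 in)

Answer: ACCEPT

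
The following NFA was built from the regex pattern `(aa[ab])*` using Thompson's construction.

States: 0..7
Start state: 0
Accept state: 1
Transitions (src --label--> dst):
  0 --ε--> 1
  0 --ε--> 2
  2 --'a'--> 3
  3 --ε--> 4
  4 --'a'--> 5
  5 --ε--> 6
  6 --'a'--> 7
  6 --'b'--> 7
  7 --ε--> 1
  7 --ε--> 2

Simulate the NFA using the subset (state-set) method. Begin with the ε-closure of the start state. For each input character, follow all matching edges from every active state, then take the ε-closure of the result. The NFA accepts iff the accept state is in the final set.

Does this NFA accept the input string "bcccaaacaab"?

Answer: REJECT

Trace:
initial (ε-close {0}): {0,1,2}
'b' @ 1: {}  — state set empty
rest 'cccaaacaab' ignored (set empty)
after full input: {}  (accept=1 not in)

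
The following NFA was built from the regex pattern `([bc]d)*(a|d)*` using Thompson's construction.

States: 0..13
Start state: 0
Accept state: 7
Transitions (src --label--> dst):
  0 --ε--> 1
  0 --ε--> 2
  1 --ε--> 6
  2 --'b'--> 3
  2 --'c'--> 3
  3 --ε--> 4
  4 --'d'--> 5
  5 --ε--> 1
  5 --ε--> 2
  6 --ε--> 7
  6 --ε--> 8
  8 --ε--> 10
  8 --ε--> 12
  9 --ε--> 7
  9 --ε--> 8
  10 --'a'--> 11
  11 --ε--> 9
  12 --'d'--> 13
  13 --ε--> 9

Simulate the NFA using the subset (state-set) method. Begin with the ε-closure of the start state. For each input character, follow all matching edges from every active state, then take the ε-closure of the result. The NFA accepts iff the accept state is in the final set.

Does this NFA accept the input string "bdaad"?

Answer: ACCEPT

Derivation:
start: ε-closure({0}) = {0,1,2,6,7,8,10,12}
'b' @ 1: {3,4}
'd' @ 2: {1,2,5,6,7,8,10,12}  (accept∈set)
'a' @ 3: {7,8,9,10,11,12}  (accept∈set)
'a' @ 4: {7,8,9,10,11,12}  (accept∈set)
'd' @ 5: {7,8,9,10,12,13}  (accept∈set)
after full input: {7,8,9,10,12,13}  (accept=7 in)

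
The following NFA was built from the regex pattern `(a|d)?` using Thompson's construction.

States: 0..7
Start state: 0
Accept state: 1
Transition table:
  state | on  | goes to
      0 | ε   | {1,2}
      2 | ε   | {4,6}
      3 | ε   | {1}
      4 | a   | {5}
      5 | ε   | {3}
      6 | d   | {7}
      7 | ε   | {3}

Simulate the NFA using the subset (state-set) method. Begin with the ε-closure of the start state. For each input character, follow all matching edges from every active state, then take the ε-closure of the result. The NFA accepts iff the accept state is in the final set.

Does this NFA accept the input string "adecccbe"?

Answer: REJECT

Trace:
start: ε-closure({0}) = {0,1,2,4,6}
'a' @ 1: {1,3,5}  ✓accept
'd' @ 2: {}  — dead — no transitions
rest 'ecccbe' ignored (set empty)
final: {}; accept 1 not in set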